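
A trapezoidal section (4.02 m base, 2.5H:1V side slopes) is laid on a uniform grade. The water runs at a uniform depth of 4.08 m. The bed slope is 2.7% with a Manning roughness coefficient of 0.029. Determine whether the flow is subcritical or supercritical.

With bottom width b = 4.02 m and side slope z = 2.5: A = (b + zy)y = (4.02 + 2.5×4.08)×4.08 = 58.02 m²; P = b + 2y√(1+z²) = 4.02 + 2×4.08×2.693 = 25.99 m.
Hydraulic radius R = A/P = 58.02/25.99 = 2.232 m.
V = (1/n) R^(2/3) √S = (1/0.029) × 2.232^(2/3) × √0.027 = 9.678 m/s. Hydraulic depth D_h = A/T = 58.02/24.42 = 2.376 m.
Froude number Fr = V/√(g·D_h) = 9.678/√(9.81×2.376) = 2, which is greater than 1, so the flow is supercritical.

supercritical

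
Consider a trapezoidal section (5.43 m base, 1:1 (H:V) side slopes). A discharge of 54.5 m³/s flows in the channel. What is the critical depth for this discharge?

At critical depth, Q² T / (g A³) = 1, i.e. A³/T = Q²/g = 54.5²/9.81 = 302.8.
Trying y = 2.15 m: A³/T = 444.8 — over.
Trying y = 1.92 m: A³/T = 303.2 — close enough.

y_c = 1.92 m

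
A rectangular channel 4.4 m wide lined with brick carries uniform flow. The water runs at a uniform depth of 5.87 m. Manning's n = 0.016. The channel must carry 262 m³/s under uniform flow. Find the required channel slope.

Flow area A = b·y = 4.4 × 5.87 = 25.83 m². Wetted perimeter P = b + 2y = 4.4 + 2×5.87 = 16.14 m.
Hydraulic radius R = A/P = 25.83/16.14 = 1.6 m.
From Manning's equation, S = [nQ / (1 A R^(2/3))]² = [0.016 × 262 / (1 × 25.83 × 1.6^(2/3))]² = 0.0141.

S = 0.0141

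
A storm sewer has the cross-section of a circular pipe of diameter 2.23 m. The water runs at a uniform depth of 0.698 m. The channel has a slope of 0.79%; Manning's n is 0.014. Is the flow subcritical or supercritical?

supercritical

For a circular section of diameter D = 2.23 m at depth y = 0.698 m, the central angle is θ = 2 arccos(1 − 2y/D) = 2.375 rad. Then A = (D²/8)(θ − sin θ) = 1.045 m² and P = Dθ/2 = 2.648 m.
Hydraulic radius R = A/P = 1.045/2.648 = 0.3947 m.
V = (1/n) R^(2/3) √S = (1/0.014) × 0.3947^(2/3) × √0.0079 = 3.416 m/s. Hydraulic depth D_h = A/T = 1.045/2.068 = 0.5053 m.
Froude number Fr = V/√(g·D_h) = 3.416/√(9.81×0.5053) = 1.53, which is greater than 1, so the flow is supercritical.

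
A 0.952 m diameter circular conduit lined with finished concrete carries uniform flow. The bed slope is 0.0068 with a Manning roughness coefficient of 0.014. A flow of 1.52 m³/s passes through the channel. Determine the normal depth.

y_n = 0.736 m

Manning's equation rearranged: A R^(2/3) = nQ / (1·√S) = 0.014 × 1.52 / (√0.0068) = 0.2581.
Trying y = 0.852 m: A R^(2/3) = 0.2907 — over.
Trying y = 0.736 m: A R^(2/3) = 0.2579 — ≈ 0.2581.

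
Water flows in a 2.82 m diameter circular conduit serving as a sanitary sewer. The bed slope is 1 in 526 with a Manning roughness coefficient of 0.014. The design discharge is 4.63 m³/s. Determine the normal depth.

Manning's equation rearranged: A R^(2/3) = nQ / (1·√S) = 0.014 × 4.63 / (√0.001901) = 1.487.
Try y = 1.32 m: A R^(2/3) = 2.208 — too large.
Try y = 0.736 m: A R^(2/3) = 0.7379 — too small.
Try y = 1.06 m: A R^(2/3) = 1.487 — ≈ 1.487.

y_n = 1.06 m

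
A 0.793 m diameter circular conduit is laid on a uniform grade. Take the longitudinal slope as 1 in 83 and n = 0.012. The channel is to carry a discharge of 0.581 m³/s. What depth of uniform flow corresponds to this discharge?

Manning's equation rearranged: A R^(2/3) = nQ / (1·√S) = 0.012 × 0.581 / (√0.01205) = 0.06352.
Trying y = 0.398 m: A R^(2/3) = 0.0845 — too large.
Trying y = 0.236 m: A R^(2/3) = 0.03238 — too small.
Trying y = 0.338 m: A R^(2/3) = 0.0635 — matches.

y_n = 0.338 m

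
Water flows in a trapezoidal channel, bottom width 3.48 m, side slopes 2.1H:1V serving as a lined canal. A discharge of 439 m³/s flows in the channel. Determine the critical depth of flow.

At critical depth, Q² T / (g A³) = 1, i.e. A³/T = Q²/g = 439²/9.81 = 19650.
Try y = 5.89 m: A³/T = 28830 — too large.
Try y = 4.37 m: A³/T = 7750 — too small.
Try y = 5.4 m: A³/T = 19590 — matches.

y_c = 5.4 m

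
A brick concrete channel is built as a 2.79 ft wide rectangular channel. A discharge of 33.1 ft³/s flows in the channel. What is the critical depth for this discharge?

For a rectangular channel, critical depth y_c = (q²/g)^(1/3) where q = Q/b = 33.1/2.79 = 11.86 ft²/s.
So y_c = (11.86²/32.2)^(1/3) = 1.64 ft.

y_c = 1.64 ft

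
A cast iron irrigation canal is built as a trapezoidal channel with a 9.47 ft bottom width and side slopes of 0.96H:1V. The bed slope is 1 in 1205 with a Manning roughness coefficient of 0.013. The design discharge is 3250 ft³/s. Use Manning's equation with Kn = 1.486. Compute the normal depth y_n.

Manning's equation rearranged: A R^(2/3) = nQ / (1.486·√S) = 0.013 × 3250 / (1.486 × √0.0008299) = 987.
Try y = 14.9 ft: A R^(2/3) = 1293 — over.
Try y = 13.1 ft: A R^(2/3) = 985.9 — close enough.

y_n = 13.1 ft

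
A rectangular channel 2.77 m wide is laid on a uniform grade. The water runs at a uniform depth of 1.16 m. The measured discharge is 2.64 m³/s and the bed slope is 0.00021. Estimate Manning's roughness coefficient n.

Flow area A = b·y = 2.77 × 1.16 = 3.213 m². Wetted perimeter P = b + 2y = 2.77 + 2×1.16 = 5.09 m.
Hydraulic radius R = A/P = 3.213/5.09 = 0.6313 m.
Rearranging Manning's equation: n = (1/Q) A R^(2/3) S^(1/2) = (1/2.64) × 3.213 × 0.6313^(2/3) × √0.00021 = 0.013.

n = 0.013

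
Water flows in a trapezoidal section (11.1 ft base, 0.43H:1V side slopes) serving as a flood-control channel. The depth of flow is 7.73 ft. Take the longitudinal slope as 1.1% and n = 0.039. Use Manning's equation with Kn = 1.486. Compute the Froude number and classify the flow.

subcritical

With bottom width b = 11.1 ft and side slope z = 0.43: A = (b + zy)y = (11.1 + 0.43×7.73)×7.73 = 111.5 ft²; P = b + 2y√(1+z²) = 11.1 + 2×7.73×1.089 = 27.93 ft.
Hydraulic radius R = A/P = 111.5/27.93 = 3.992 ft.
V = (1.486/n) R^(2/3) √S = (1.486/0.039) × 3.992^(2/3) × √0.011 = 10.06 ft/s. Hydraulic depth D_h = A/T = 111.5/17.75 = 6.282 ft.
Froude number Fr = V/√(g·D_h) = 10.06/√(32.2×6.282) = 0.707, which is less than 1, so the flow is subcritical.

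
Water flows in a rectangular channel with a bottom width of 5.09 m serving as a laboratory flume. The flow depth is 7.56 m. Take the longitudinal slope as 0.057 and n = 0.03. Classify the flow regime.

Flow area A = b·y = 5.09 × 7.56 = 38.48 m². Wetted perimeter P = b + 2y = 5.09 + 2×7.56 = 20.21 m.
Hydraulic radius R = A/P = 38.48/20.21 = 1.904 m.
V = (1/n) R^(2/3) √S = (1/0.03) × 1.904^(2/3) × √0.057 = 12.23 m/s. Hydraulic depth D_h = A/T = 38.48/5.09 = 7.56 m.
Froude number Fr = V/√(g·D_h) = 12.23/√(9.81×7.56) = 1.42, which is greater than 1, so the flow is supercritical.

supercritical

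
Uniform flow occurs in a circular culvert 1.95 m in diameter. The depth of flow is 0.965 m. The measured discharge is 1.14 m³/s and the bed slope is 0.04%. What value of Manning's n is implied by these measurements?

n = 0.0159

For a circular section of diameter D = 1.95 m at depth y = 0.965 m, the central angle is θ = 2 arccos(1 − 2y/D) = 3.121 rad. Then A = (D²/8)(θ − sin θ) = 1.474 m² and P = Dθ/2 = 3.043 m.
Hydraulic radius R = A/P = 1.474/3.043 = 0.4843 m.
Rearranging Manning's equation: n = (1/Q) A R^(2/3) S^(1/2) = (1/1.14) × 1.474 × 0.4843^(2/3) × √0.0004 = 0.0159.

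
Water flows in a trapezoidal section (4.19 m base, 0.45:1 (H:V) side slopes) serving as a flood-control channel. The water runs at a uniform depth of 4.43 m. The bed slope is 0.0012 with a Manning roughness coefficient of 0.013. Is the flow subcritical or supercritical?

subcritical

With bottom width b = 4.19 m and side slope z = 0.45: A = (b + zy)y = (4.19 + 0.45×4.43)×4.43 = 27.39 m²; P = b + 2y√(1+z²) = 4.19 + 2×4.43×1.097 = 13.91 m.
Hydraulic radius R = A/P = 27.39/13.91 = 1.97 m.
V = (1/n) R^(2/3) √S = (1/0.013) × 1.97^(2/3) × √0.0012 = 4.187 m/s. Hydraulic depth D_h = A/T = 27.39/8.177 = 3.35 m.
Froude number Fr = V/√(g·D_h) = 4.187/√(9.81×3.35) = 0.73, which is less than 1, so the flow is subcritical.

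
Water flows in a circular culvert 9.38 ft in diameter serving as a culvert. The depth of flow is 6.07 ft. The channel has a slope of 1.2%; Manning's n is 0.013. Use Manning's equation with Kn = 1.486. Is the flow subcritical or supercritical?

For a circular section of diameter D = 9.38 ft at depth y = 6.07 ft, the central angle is θ = 2 arccos(1 − 2y/D) = 3.739 rad. Then A = (D²/8)(θ − sin θ) = 47.31 ft² and P = Dθ/2 = 17.54 ft.
Hydraulic radius R = A/P = 47.31/17.54 = 2.698 ft.
V = (1.486/n) R^(2/3) √S = (1.486/0.013) × 2.698^(2/3) × √0.012 = 24.27 ft/s. Hydraulic depth D_h = A/T = 47.31/8.965 = 5.277 ft.
Froude number Fr = V/√(g·D_h) = 24.27/√(32.2×5.277) = 1.86, which is greater than 1, so the flow is supercritical.

supercritical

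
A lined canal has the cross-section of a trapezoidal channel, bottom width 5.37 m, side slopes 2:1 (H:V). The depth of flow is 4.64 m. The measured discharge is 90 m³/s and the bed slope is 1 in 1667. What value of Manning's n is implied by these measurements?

With bottom width b = 5.37 m and side slope z = 2: A = (b + zy)y = (5.37 + 2×4.64)×4.64 = 67.98 m²; P = b + 2y√(1+z²) = 5.37 + 2×4.64×2.236 = 26.12 m.
Hydraulic radius R = A/P = 67.98/26.12 = 2.602 m.
Rearranging Manning's equation: n = (1/Q) A R^(2/3) S^(1/2) = (1/90) × 67.98 × 2.602^(2/3) × √0.0005999 = 0.035.

n = 0.035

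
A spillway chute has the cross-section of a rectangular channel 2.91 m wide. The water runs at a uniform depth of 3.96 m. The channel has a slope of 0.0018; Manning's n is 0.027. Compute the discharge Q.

Q = 18.9 m³/s

Flow area A = b·y = 2.91 × 3.96 = 11.52 m². Wetted perimeter P = b + 2y = 2.91 + 2×3.96 = 10.83 m.
Hydraulic radius R = A/P = 11.52/10.83 = 1.064 m.
Manning's equation: Q = (1/n) A R^(2/3) S^(1/2) = (1/0.027) × 11.52 × 1.064^(2/3) × 0.0018^(1/2) = 18.9 m³/s.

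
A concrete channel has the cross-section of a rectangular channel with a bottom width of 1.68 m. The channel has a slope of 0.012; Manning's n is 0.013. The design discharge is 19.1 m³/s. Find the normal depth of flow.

y_n = 1.93 m

Manning's equation rearranged: A R^(2/3) = nQ / (1·√S) = 0.013 × 19.1 / (√0.012) = 2.267.
Trying y = 2.13 m: A R^(2/3) = 2.552 — high.
Trying y = 1.93 m: A R^(2/3) = 2.269 — close enough.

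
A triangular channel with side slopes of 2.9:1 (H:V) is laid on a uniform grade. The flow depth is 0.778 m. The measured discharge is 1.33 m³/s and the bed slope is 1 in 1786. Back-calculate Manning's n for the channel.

For a triangular section with side slope z = 2.9: A = zy² = 2.9×0.778² = 1.755 m²; P = 2y√(1+z²) = 2×0.778×3.068 = 4.773 m.
Hydraulic radius R = A/P = 1.755/4.773 = 0.3678 m.
Rearranging Manning's equation: n = (1/Q) A R^(2/3) S^(1/2) = (1/1.33) × 1.755 × 0.3678^(2/3) × √0.0005599 = 0.016.

n = 0.016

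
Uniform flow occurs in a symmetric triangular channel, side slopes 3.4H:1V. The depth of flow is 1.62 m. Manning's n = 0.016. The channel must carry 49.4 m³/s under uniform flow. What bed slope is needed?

For a triangular section with side slope z = 3.4: A = zy² = 3.4×1.62² = 8.923 m²; P = 2y√(1+z²) = 2×1.62×3.544 = 11.48 m.
Hydraulic radius R = A/P = 8.923/11.48 = 0.7771 m.
From Manning's equation, S = [nQ / (1 A R^(2/3))]² = [0.016 × 49.4 / (1 × 8.923 × 0.7771^(2/3))]² = 0.011.

S = 0.011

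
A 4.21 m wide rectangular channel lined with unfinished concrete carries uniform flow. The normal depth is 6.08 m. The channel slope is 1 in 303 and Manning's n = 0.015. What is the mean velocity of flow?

V = 5.16 m/s

Flow area A = b·y = 4.21 × 6.08 = 25.6 m². Wetted perimeter P = b + 2y = 4.21 + 2×6.08 = 16.37 m.
Hydraulic radius R = A/P = 25.6/16.37 = 1.564 m.
From Manning's equation, V = (1/n) R^(2/3) S^(1/2) = (1/0.015) × 1.564^(2/3) × 0.0033^(1/2) = 5.16 m/s.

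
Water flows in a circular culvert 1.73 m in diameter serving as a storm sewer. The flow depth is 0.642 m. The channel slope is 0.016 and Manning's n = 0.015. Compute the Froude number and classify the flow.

supercritical

For a circular section of diameter D = 1.73 m at depth y = 0.642 m, the central angle is θ = 2 arccos(1 − 2y/D) = 2.62 rad. Then A = (D²/8)(θ − sin θ) = 0.7938 m² and P = Dθ/2 = 2.266 m.
Hydraulic radius R = A/P = 0.7938/2.266 = 0.3503 m.
V = (1/n) R^(2/3) √S = (1/0.015) × 0.3503^(2/3) × √0.016 = 4.19 m/s. Hydraulic depth D_h = A/T = 0.7938/1.672 = 0.4749 m.
Froude number Fr = V/√(g·D_h) = 4.19/√(9.81×0.4749) = 1.94, which is greater than 1, so the flow is supercritical.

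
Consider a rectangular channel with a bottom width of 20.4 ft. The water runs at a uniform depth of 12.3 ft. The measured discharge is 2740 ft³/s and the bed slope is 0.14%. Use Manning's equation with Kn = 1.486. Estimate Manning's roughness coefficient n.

n = 0.016

Flow area A = b·y = 20.4 × 12.3 = 250.9 ft². Wetted perimeter P = b + 2y = 20.4 + 2×12.3 = 45 ft.
Hydraulic radius R = A/P = 250.9/45 = 5.576 ft.
Rearranging Manning's equation: n = (1.486/Q) A R^(2/3) S^(1/2) = (1.486/2740) × 250.9 × 5.576^(2/3) × √0.0014 = 0.016.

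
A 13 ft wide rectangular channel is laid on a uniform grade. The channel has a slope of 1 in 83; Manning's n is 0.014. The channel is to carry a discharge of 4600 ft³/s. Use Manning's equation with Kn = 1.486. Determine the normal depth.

y_n = 11.7 ft

Manning's equation rearranged: A R^(2/3) = nQ / (1.486·√S) = 0.014 × 4600 / (1.486 × √0.01205) = 394.8.
At y = 13.1 ft: A R^(2/3) = 453.4 — high.
At y = 10.5 ft: A R^(2/3) = 344.8 — low.
At y = 11.7 ft: A R^(2/3) = 394.6 — ≈ 394.8.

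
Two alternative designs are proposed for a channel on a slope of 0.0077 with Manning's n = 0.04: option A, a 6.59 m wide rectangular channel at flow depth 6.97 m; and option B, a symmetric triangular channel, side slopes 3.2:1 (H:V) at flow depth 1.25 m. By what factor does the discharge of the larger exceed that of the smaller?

Channel A: Flow area A = b·y = 6.59 × 6.97 = 45.93 m². Wetted perimeter P = b + 2y = 6.59 + 2×6.97 = 20.53 m. Hydraulic radius R = A/P = 45.93/20.53 = 2.237 m. Q_A = (1/0.04)·45.93·2.237^(2/3)·√0.0077 = 172.4 m³/s.
Channel B: For a triangular section with side slope z = 3.2: A = zy² = 3.2×1.25² = 5 m²; P = 2y√(1+z²) = 2×1.25×3.353 = 8.382 m. Hydraulic radius R = A/P = 5/8.382 = 0.5965 m. Q_B = (1/0.04)·5·0.5965^(2/3)·√0.0077 = 7.773 m³/s.
The larger discharge is 172.4 m³/s and the smaller is 7.773 m³/s; the ratio is 22.2.

22.2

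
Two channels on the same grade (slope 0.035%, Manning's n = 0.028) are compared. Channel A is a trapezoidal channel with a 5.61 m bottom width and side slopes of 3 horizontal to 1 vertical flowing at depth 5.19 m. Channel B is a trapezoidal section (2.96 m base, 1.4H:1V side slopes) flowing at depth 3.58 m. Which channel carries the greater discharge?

channel A

Channel A: With bottom width b = 5.61 m and side slope z = 3: A = (b + zy)y = (5.61 + 3×5.19)×5.19 = 109.9 m²; P = b + 2y√(1+z²) = 5.61 + 2×5.19×3.162 = 38.43 m. Hydraulic radius R = A/P = 109.9/38.43 = 2.86 m. Q_A = (1/0.028)·109.9·2.86^(2/3)·√0.00035 = 148 m³/s.
Channel B: With bottom width b = 2.96 m and side slope z = 1.4: A = (b + zy)y = (2.96 + 1.4×3.58)×3.58 = 28.54 m²; P = b + 2y√(1+z²) = 2.96 + 2×3.58×1.72 = 15.28 m. Hydraulic radius R = A/P = 28.54/15.28 = 1.868 m. Q_B = (1/0.028)·28.54·1.868^(2/3)·√0.00035 = 28.92 m³/s.
Q_A = 148 m³/s vs Q_B = 28.92 m³/s, so channel A carries more.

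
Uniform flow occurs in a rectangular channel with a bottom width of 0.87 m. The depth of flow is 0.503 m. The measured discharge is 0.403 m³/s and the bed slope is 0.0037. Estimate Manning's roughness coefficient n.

n = 0.025

Flow area A = b·y = 0.87 × 0.503 = 0.4376 m². Wetted perimeter P = b + 2y = 0.87 + 2×0.503 = 1.876 m.
Hydraulic radius R = A/P = 0.4376/1.876 = 0.2333 m.
Rearranging Manning's equation: n = (1/Q) A R^(2/3) S^(1/2) = (1/0.403) × 0.4376 × 0.2333^(2/3) × √0.0037 = 0.025.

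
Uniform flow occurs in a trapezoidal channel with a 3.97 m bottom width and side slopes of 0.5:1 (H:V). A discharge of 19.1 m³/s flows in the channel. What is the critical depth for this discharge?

At critical depth, Q² T / (g A³) = 1, i.e. A³/T = Q²/g = 19.1²/9.81 = 37.19.
Trying y = 0.865 m: A³/T = 11.42 — too small.
Trying y = 1.54 m: A³/T = 70.59 — too large.
Trying y = 1.26 m: A³/T = 37.23 — close enough.

y_c = 1.26 m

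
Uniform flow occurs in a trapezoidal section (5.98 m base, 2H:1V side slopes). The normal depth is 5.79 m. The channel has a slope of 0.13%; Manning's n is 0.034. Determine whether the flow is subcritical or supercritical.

subcritical

With bottom width b = 5.98 m and side slope z = 2: A = (b + zy)y = (5.98 + 2×5.79)×5.79 = 101.7 m²; P = b + 2y√(1+z²) = 5.98 + 2×5.79×2.236 = 31.87 m.
Hydraulic radius R = A/P = 101.7/31.87 = 3.19 m.
V = (1/n) R^(2/3) √S = (1/0.034) × 3.19^(2/3) × √0.0013 = 2.298 m/s. Hydraulic depth D_h = A/T = 101.7/29.14 = 3.489 m.
Froude number Fr = V/√(g·D_h) = 2.298/√(9.81×3.489) = 0.393, which is less than 1, so the flow is subcritical.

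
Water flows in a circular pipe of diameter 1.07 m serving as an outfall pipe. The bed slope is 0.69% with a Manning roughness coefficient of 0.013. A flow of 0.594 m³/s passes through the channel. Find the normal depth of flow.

Manning's equation rearranged: A R^(2/3) = nQ / (1·√S) = 0.013 × 0.594 / (√0.0069) = 0.09296.
At y = 0.326 m: A R^(2/3) = 0.07532 — low.
At y = 0.447 m: A R^(2/3) = 0.1361 — high.
At y = 0.364 m: A R^(2/3) = 0.09302 — close enough.

y_n = 0.364 m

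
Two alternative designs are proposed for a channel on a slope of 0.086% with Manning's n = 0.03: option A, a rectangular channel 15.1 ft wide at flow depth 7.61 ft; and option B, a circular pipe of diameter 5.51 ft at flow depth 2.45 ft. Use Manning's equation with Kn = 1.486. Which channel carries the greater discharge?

Channel A: Flow area A = b·y = 15.1 × 7.61 = 114.9 ft². Wetted perimeter P = b + 2y = 15.1 + 2×7.61 = 30.32 ft. Hydraulic radius R = A/P = 114.9/30.32 = 3.79 ft. Q_A = (1.486/0.03)·114.9·3.79^(2/3)·√0.00086 = 405.8 ft³/s.
Channel B: For a circular section of diameter D = 5.51 ft at depth y = 2.45 ft, the central angle is θ = 2 arccos(1 − 2y/D) = 2.92 rad. Then A = (D²/8)(θ − sin θ) = 10.25 ft² and P = Dθ/2 = 8.044 ft. Hydraulic radius R = A/P = 10.25/8.044 = 1.274 ft. Q_B = (1.486/0.03)·10.25·1.274^(2/3)·√0.00086 = 17.49 ft³/s.
Q_A = 405.8 ft³/s vs Q_B = 17.49 ft³/s, so channel A carries more.

channel A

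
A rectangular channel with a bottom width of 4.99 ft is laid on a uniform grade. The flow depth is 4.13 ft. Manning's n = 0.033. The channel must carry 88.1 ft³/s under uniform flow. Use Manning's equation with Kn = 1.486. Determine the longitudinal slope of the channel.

S = 0.005

Flow area A = b·y = 4.99 × 4.13 = 20.61 ft². Wetted perimeter P = b + 2y = 4.99 + 2×4.13 = 13.25 ft.
Hydraulic radius R = A/P = 20.61/13.25 = 1.555 ft.
From Manning's equation, S = [nQ / (1.486 A R^(2/3))]² = [0.033 × 88.1 / (1.486 × 20.61 × 1.555^(2/3))]² = 0.005.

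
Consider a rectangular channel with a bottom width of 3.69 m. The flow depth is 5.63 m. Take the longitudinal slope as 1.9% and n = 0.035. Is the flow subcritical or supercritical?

subcritical

Flow area A = b·y = 3.69 × 5.63 = 20.77 m². Wetted perimeter P = b + 2y = 3.69 + 2×5.63 = 14.95 m.
Hydraulic radius R = A/P = 20.77/14.95 = 1.39 m.
V = (1/n) R^(2/3) √S = (1/0.035) × 1.39^(2/3) × √0.019 = 4.904 m/s. Hydraulic depth D_h = A/T = 20.77/3.69 = 5.63 m.
Froude number Fr = V/√(g·D_h) = 4.904/√(9.81×5.63) = 0.66, which is less than 1, so the flow is subcritical.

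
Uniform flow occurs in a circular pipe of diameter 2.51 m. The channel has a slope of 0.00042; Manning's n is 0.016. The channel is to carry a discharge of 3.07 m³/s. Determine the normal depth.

y_n = 1.49 m

Manning's equation rearranged: A R^(2/3) = nQ / (1·√S) = 0.016 × 3.07 / (√0.00042) = 2.397.
Try y = 1.65 m: A R^(2/3) = 2.788 — too large.
Try y = 1.3 m: A R^(2/3) = 1.924 — too small.
Try y = 1.49 m: A R^(2/3) = 2.397 — matches.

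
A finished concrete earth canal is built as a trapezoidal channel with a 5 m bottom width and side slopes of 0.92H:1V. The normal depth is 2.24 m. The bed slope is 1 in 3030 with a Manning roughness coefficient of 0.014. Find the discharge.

Q = 26 m³/s

With bottom width b = 5 m and side slope z = 0.92: A = (b + zy)y = (5 + 0.92×2.24)×2.24 = 15.82 m²; P = b + 2y√(1+z²) = 5 + 2×2.24×1.359 = 11.09 m.
Hydraulic radius R = A/P = 15.82/11.09 = 1.426 m.
Manning's equation: Q = (1/n) A R^(2/3) S^(1/2) = (1/0.014) × 15.82 × 1.426^(2/3) × 0.00033^(1/2) = 26 m³/s.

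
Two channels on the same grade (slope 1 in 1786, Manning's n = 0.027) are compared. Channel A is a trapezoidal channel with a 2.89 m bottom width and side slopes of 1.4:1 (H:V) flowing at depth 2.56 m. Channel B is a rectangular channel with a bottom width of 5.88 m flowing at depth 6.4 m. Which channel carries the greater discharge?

channel B

Channel A: With bottom width b = 2.89 m and side slope z = 1.4: A = (b + zy)y = (2.89 + 1.4×2.56)×2.56 = 16.57 m²; P = b + 2y√(1+z²) = 2.89 + 2×2.56×1.72 = 11.7 m. Hydraulic radius R = A/P = 16.57/11.7 = 1.417 m. Q_A = (1/0.027)·16.57·1.417^(2/3)·√0.0005599 = 18.32 m³/s.
Channel B: Flow area A = b·y = 5.88 × 6.4 = 37.63 m². Wetted perimeter P = b + 2y = 5.88 + 2×6.4 = 18.68 m. Hydraulic radius R = A/P = 37.63/18.68 = 2.015 m. Q_B = (1/0.027)·37.63·2.015^(2/3)·√0.0005599 = 52.61 m³/s.
Q_A = 18.32 m³/s vs Q_B = 52.61 m³/s, so channel B carries more.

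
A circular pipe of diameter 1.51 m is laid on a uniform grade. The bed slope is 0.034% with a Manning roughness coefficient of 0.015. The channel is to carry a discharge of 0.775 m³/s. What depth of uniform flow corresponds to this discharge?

Manning's equation rearranged: A R^(2/3) = nQ / (1·√S) = 0.015 × 0.775 / (√0.00034) = 0.6305.
Trying y = 0.733 m: A R^(2/3) = 0.4447 — short.
Trying y = 0.908 m: A R^(2/3) = 0.6305 — close enough.

y_n = 0.908 m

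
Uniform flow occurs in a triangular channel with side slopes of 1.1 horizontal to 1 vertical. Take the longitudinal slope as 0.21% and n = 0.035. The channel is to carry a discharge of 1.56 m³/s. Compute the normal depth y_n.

Manning's equation rearranged: A R^(2/3) = nQ / (1·√S) = 0.035 × 1.56 / (√0.0021) = 1.191.
Trying y = 1.64 m: A R^(2/3) = 2.12 — over.
Trying y = 1.32 m: A R^(2/3) = 1.189 — ≈ 1.191.

y_n = 1.32 m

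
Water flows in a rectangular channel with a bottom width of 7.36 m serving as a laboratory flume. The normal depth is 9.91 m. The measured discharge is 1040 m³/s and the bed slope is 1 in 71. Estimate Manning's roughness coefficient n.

Flow area A = b·y = 7.36 × 9.91 = 72.94 m². Wetted perimeter P = b + 2y = 7.36 + 2×9.91 = 27.18 m.
Hydraulic radius R = A/P = 72.94/27.18 = 2.684 m.
Rearranging Manning's equation: n = (1/Q) A R^(2/3) S^(1/2) = (1/1040) × 72.94 × 2.684^(2/3) × √0.01408 = 0.0161.

n = 0.0161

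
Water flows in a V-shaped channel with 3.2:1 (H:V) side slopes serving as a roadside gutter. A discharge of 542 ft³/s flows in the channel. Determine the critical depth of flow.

At critical depth, Q² T / (g A³) = 1, i.e. A³/T = Q²/g = 542²/32.2 = 9123.
Try y = 3.7 ft: A³/T = 3550 — low.
Try y = 5.27 ft: A³/T = 20810 — high.
Try y = 4.47 ft: A³/T = 9137 — close enough.

y_c = 4.47 ft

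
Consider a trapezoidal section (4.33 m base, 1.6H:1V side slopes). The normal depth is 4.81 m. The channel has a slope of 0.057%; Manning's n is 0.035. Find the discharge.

With bottom width b = 4.33 m and side slope z = 1.6: A = (b + zy)y = (4.33 + 1.6×4.81)×4.81 = 57.85 m²; P = b + 2y√(1+z²) = 4.33 + 2×4.81×1.887 = 22.48 m.
Hydraulic radius R = A/P = 57.85/22.48 = 2.573 m.
Manning's equation: Q = (1/n) A R^(2/3) S^(1/2) = (1/0.035) × 57.85 × 2.573^(2/3) × 0.00057^(1/2) = 74.1 m³/s.

Q = 74.1 m³/s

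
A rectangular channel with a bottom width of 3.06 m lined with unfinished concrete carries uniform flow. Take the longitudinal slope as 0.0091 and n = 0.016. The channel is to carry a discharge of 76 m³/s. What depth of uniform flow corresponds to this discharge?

y_n = 3.91 m

Manning's equation rearranged: A R^(2/3) = nQ / (1·√S) = 0.016 × 76 / (√0.0091) = 12.75.
Trying y = 3.46 m: A R^(2/3) = 11.01 — short.
Trying y = 4.65 m: A R^(2/3) = 15.63 — over.
Trying y = 3.91 m: A R^(2/3) = 12.75 — ≈ 12.75.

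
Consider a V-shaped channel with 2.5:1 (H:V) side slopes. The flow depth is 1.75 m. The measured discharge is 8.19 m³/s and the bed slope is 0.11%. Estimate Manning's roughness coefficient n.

For a triangular section with side slope z = 2.5: A = zy² = 2.5×1.75² = 7.656 m²; P = 2y√(1+z²) = 2×1.75×2.693 = 9.424 m.
Hydraulic radius R = A/P = 7.656/9.424 = 0.8124 m.
Rearranging Manning's equation: n = (1/Q) A R^(2/3) S^(1/2) = (1/8.19) × 7.656 × 0.8124^(2/3) × √0.0011 = 0.027.

n = 0.027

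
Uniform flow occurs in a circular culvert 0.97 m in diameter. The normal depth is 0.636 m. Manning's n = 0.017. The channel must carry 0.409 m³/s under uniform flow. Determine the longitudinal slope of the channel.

For a circular section of diameter D = 0.97 m at depth y = 0.636 m, the central angle is θ = 2 arccos(1 − 2y/D) = 3.775 rad. Then A = (D²/8)(θ − sin θ) = 0.5136 m² and P = Dθ/2 = 1.831 m.
Hydraulic radius R = A/P = 0.5136/1.831 = 0.2805 m.
From Manning's equation, S = [nQ / (1 A R^(2/3))]² = [0.017 × 0.409 / (1 × 0.5136 × 0.2805^(2/3))]² = 0.000998.

S = 0.000998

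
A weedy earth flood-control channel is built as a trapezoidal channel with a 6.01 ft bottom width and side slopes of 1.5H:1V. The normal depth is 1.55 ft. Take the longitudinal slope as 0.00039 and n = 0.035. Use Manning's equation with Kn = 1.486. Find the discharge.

Q = 11.6 ft³/s

With bottom width b = 6.01 ft and side slope z = 1.5: A = (b + zy)y = (6.01 + 1.5×1.55)×1.55 = 12.92 ft²; P = b + 2y√(1+z²) = 6.01 + 2×1.55×1.803 = 11.6 ft.
Hydraulic radius R = A/P = 12.92/11.6 = 1.114 ft.
Manning's equation: Q = (1.486/n) A R^(2/3) S^(1/2) = (1.486/0.035) × 12.92 × 1.114^(2/3) × 0.00039^(1/2) = 11.6 ft³/s.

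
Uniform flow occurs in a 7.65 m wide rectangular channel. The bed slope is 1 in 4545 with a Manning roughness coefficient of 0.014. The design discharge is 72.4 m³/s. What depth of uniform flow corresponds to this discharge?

Manning's equation rearranged: A R^(2/3) = nQ / (1·√S) = 0.014 × 72.4 / (√0.00022) = 68.33.
Try y = 6.27 m: A R^(2/3) = 85.4 — over.
Try y = 5.26 m: A R^(2/3) = 68.37 — matches.

y_n = 5.26 m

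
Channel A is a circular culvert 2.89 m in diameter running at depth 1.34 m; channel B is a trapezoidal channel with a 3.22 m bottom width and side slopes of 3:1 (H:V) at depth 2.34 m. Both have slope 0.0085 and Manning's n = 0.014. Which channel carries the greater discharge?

Channel A: For a circular section of diameter D = 2.89 m at depth y = 1.34 m, the central angle is θ = 2 arccos(1 − 2y/D) = 2.996 rad. Then A = (D²/8)(θ − sin θ) = 2.977 m² and P = Dθ/2 = 4.329 m. Hydraulic radius R = A/P = 2.977/4.329 = 0.6875 m. Q_A = (1/0.014)·2.977·0.6875^(2/3)·√0.0085 = 15.27 m³/s.
Channel B: With bottom width b = 3.22 m and side slope z = 3: A = (b + zy)y = (3.22 + 3×2.34)×2.34 = 23.96 m²; P = b + 2y√(1+z²) = 3.22 + 2×2.34×3.162 = 18.02 m. Hydraulic radius R = A/P = 23.96/18.02 = 1.33 m. Q_B = (1/0.014)·23.96·1.33^(2/3)·√0.0085 = 190.8 m³/s.
Q_A = 15.27 m³/s vs Q_B = 190.8 m³/s, so channel B carries more.

channel B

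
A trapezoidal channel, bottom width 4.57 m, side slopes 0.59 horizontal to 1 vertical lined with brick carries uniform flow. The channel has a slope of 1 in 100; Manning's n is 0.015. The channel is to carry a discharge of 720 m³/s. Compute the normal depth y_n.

y_n = 6.5 m

Manning's equation rearranged: A R^(2/3) = nQ / (1·√S) = 0.015 × 720 / (√0.01) = 108.
At y = 5.18 m: A R^(2/3) = 70.42 — short.
At y = 6.5 m: A R^(2/3) = 108 — matches.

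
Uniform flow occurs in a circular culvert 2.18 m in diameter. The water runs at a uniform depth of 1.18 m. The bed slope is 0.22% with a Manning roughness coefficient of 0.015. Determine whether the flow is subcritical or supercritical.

For a circular section of diameter D = 2.18 m at depth y = 1.18 m, the central angle is θ = 2 arccos(1 − 2y/D) = 3.307 rad. Then A = (D²/8)(θ − sin θ) = 2.062 m² and P = Dθ/2 = 3.605 m.
Hydraulic radius R = A/P = 2.062/3.605 = 0.5721 m.
V = (1/n) R^(2/3) √S = (1/0.015) × 0.5721^(2/3) × √0.0022 = 2.155 m/s. Hydraulic depth D_h = A/T = 2.062/2.173 = 0.9492 m.
Froude number Fr = V/√(g·D_h) = 2.155/√(9.81×0.9492) = 0.706, which is less than 1, so the flow is subcritical.

subcritical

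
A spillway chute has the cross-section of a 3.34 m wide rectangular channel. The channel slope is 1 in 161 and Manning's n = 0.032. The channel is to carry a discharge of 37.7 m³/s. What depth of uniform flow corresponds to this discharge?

Manning's equation rearranged: A R^(2/3) = nQ / (1·√S) = 0.032 × 37.7 / (√0.006211) = 15.31.
At y = 3.48 m: A R^(2/3) = 12.6 — short.
At y = 4.45 m: A R^(2/3) = 16.92 — over.
At y = 4.09 m: A R^(2/3) = 15.3 — close enough.

y_n = 4.09 m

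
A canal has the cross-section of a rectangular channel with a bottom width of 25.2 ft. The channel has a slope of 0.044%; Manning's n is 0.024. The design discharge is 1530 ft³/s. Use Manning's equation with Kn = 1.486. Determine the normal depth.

Manning's equation rearranged: A R^(2/3) = nQ / (1.486·√S) = 0.024 × 1530 / (1.486 × √0.00044) = 1178.
At y = 9.59 ft: A R^(2/3) = 748 — too small.
At y = 13.4 ft: A R^(2/3) = 1175 — ≈ 1178.

y_n = 13.4 ft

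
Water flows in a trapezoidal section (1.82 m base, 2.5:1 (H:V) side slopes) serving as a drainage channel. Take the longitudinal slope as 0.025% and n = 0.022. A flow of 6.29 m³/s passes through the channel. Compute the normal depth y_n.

Manning's equation rearranged: A R^(2/3) = nQ / (1·√S) = 0.022 × 6.29 / (√0.00025) = 8.752.
At y = 1.24 m: A R^(2/3) = 4.892 — low.
At y = 1.96 m: A R^(2/3) = 13.73 — high.
At y = 1.61 m: A R^(2/3) = 8.753 — matches.

y_n = 1.61 m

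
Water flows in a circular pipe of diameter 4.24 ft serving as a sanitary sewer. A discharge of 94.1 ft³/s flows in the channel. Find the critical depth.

y_c = 2.9 ft

At critical depth, Q² T / (g A³) = 1, i.e. A³/T = Q²/g = 94.1²/32.2 = 275.
Try y = 2.18 ft: A³/T = 92.32 — short.
Try y = 3.2 ft: A³/T = 409.5 — over.
Try y = 2.9 ft: A³/T = 276.4 — ≈ 275.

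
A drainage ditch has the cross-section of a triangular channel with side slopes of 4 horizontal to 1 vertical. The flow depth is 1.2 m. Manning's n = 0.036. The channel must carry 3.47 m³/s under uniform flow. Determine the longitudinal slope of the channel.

S = 0.000968

For a triangular section with side slope z = 4: A = zy² = 4×1.2² = 5.76 m²; P = 2y√(1+z²) = 2×1.2×4.123 = 9.895 m.
Hydraulic radius R = A/P = 5.76/9.895 = 0.5821 m.
From Manning's equation, S = [nQ / (1 A R^(2/3))]² = [0.036 × 3.47 / (1 × 5.76 × 0.5821^(2/3))]² = 0.000968.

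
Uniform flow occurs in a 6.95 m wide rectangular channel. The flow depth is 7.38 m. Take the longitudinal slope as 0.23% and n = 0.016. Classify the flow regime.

Flow area A = b·y = 6.95 × 7.38 = 51.29 m². Wetted perimeter P = b + 2y = 6.95 + 2×7.38 = 21.71 m.
Hydraulic radius R = A/P = 51.29/21.71 = 2.363 m.
V = (1/n) R^(2/3) √S = (1/0.016) × 2.363^(2/3) × √0.0023 = 5.317 m/s. Hydraulic depth D_h = A/T = 51.29/6.95 = 7.38 m.
Froude number Fr = V/√(g·D_h) = 5.317/√(9.81×7.38) = 0.625, which is less than 1, so the flow is subcritical.

subcritical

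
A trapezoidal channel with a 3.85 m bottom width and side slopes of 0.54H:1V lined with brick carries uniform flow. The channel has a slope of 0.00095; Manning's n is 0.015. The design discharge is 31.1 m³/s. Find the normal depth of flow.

y_n = 2.42 m

Manning's equation rearranged: A R^(2/3) = nQ / (1·√S) = 0.015 × 31.1 / (√0.00095) = 15.14.
At y = 2.94 m: A R^(2/3) = 21.11 — too large.
At y = 2.07 m: A R^(2/3) = 11.63 — too small.
At y = 2.42 m: A R^(2/3) = 15.13 — matches.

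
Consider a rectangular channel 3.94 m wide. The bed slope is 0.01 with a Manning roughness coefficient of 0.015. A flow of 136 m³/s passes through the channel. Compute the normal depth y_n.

y_n = 4.25 m

Manning's equation rearranged: A R^(2/3) = nQ / (1·√S) = 0.015 × 136 / (√0.01) = 20.4.
Try y = 3.2 m: A R^(2/3) = 14.39 — low.
Try y = 4.89 m: A R^(2/3) = 24.16 — high.
Try y = 4.25 m: A R^(2/3) = 20.41 — ≈ 20.4.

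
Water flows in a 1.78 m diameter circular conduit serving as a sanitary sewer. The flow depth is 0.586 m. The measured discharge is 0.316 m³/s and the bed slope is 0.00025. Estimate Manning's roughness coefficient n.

For a circular section of diameter D = 1.78 m at depth y = 0.586 m, the central angle is θ = 2 arccos(1 − 2y/D) = 2.444 rad. Then A = (D²/8)(θ − sin θ) = 0.7138 m² and P = Dθ/2 = 2.176 m.
Hydraulic radius R = A/P = 0.7138/2.176 = 0.3281 m.
Rearranging Manning's equation: n = (1/Q) A R^(2/3) S^(1/2) = (1/0.316) × 0.7138 × 0.3281^(2/3) × √0.00025 = 0.017.

n = 0.017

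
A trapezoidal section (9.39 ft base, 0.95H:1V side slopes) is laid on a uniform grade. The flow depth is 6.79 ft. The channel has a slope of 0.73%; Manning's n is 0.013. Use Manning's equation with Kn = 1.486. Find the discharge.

With bottom width b = 9.39 ft and side slope z = 0.95: A = (b + zy)y = (9.39 + 0.95×6.79)×6.79 = 107.6 ft²; P = b + 2y√(1+z²) = 9.39 + 2×6.79×1.379 = 28.12 ft.
Hydraulic radius R = A/P = 107.6/28.12 = 3.825 ft.
Manning's equation: Q = (1.486/n) A R^(2/3) S^(1/2) = (1.486/0.013) × 107.6 × 3.825^(2/3) × 0.0073^(1/2) = 2570 ft³/s.

Q = 2570 ft³/s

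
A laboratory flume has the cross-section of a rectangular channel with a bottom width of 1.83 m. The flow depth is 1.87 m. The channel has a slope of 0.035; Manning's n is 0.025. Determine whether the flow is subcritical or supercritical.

Flow area A = b·y = 1.83 × 1.87 = 3.422 m². Wetted perimeter P = b + 2y = 1.83 + 2×1.87 = 5.57 m.
Hydraulic radius R = A/P = 3.422/5.57 = 0.6144 m.
V = (1/n) R^(2/3) √S = (1/0.025) × 0.6144^(2/3) × √0.035 = 5.408 m/s. Hydraulic depth D_h = A/T = 3.422/1.83 = 1.87 m.
Froude number Fr = V/√(g·D_h) = 5.408/√(9.81×1.87) = 1.26, which is greater than 1, so the flow is supercritical.

supercritical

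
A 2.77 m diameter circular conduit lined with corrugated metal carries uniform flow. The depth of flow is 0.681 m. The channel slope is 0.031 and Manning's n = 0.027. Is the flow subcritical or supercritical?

For a circular section of diameter D = 2.77 m at depth y = 0.681 m, the central angle is θ = 2 arccos(1 − 2y/D) = 2.075 rad. Then A = (D²/8)(θ − sin θ) = 1.151 m² and P = Dθ/2 = 2.874 m.
Hydraulic radius R = A/P = 1.151/2.874 = 0.4003 m.
V = (1/n) R^(2/3) √S = (1/0.027) × 0.4003^(2/3) × √0.031 = 3.542 m/s. Hydraulic depth D_h = A/T = 1.151/2.385 = 0.4824 m.
Froude number Fr = V/√(g·D_h) = 3.542/√(9.81×0.4824) = 1.63, which is greater than 1, so the flow is supercritical.

supercritical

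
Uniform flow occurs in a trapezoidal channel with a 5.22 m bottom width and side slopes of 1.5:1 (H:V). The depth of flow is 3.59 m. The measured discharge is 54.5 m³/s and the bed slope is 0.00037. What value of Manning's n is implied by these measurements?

With bottom width b = 5.22 m and side slope z = 1.5: A = (b + zy)y = (5.22 + 1.5×3.59)×3.59 = 38.07 m²; P = b + 2y√(1+z²) = 5.22 + 2×3.59×1.803 = 18.16 m.
Hydraulic radius R = A/P = 38.07/18.16 = 2.096 m.
Rearranging Manning's equation: n = (1/Q) A R^(2/3) S^(1/2) = (1/54.5) × 38.07 × 2.096^(2/3) × √0.00037 = 0.022.

n = 0.022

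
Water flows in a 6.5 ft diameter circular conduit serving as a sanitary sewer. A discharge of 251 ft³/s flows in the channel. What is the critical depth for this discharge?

At critical depth, Q² T / (g A³) = 1, i.e. A³/T = Q²/g = 251²/32.2 = 1957.
Trying y = 5.14 ft: A³/T = 4216 — high.
Trying y = 3.77 ft: A³/T = 1239 — low.
Trying y = 4.25 ft: A³/T = 1964 — matches.

y_c = 4.25 ft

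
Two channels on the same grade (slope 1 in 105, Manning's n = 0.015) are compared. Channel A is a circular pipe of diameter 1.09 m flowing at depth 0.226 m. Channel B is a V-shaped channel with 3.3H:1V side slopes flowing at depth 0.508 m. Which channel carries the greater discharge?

channel B

Channel A: For a circular section of diameter D = 1.09 m at depth y = 0.226 m, the central angle is θ = 2 arccos(1 − 2y/D) = 1.891 rad. Then A = (D²/8)(θ − sin θ) = 0.1399 m² and P = Dθ/2 = 1.031 m. Hydraulic radius R = A/P = 0.1399/1.031 = 0.1357 m. Q_A = (1/0.015)·0.1399·0.1357^(2/3)·√0.009524 = 0.2404 m³/s.
Channel B: For a triangular section with side slope z = 3.3: A = zy² = 3.3×0.508² = 0.8516 m²; P = 2y√(1+z²) = 2×0.508×3.448 = 3.503 m. Hydraulic radius R = A/P = 0.8516/3.503 = 0.2431 m. Q_B = (1/0.015)·0.8516·0.2431^(2/3)·√0.009524 = 2.158 m³/s.
Q_A = 0.2404 m³/s vs Q_B = 2.158 m³/s, so channel B carries more.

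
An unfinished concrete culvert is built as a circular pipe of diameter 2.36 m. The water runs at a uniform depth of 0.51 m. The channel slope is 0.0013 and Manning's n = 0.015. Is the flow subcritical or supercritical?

For a circular section of diameter D = 2.36 m at depth y = 0.51 m, the central angle is θ = 2 arccos(1 − 2y/D) = 1.934 rad. Then A = (D²/8)(θ − sin θ) = 0.6956 m² and P = Dθ/2 = 2.282 m.
Hydraulic radius R = A/P = 0.6956/2.282 = 0.3048 m.
V = (1/n) R^(2/3) √S = (1/0.015) × 0.3048^(2/3) × √0.0013 = 1.089 m/s. Hydraulic depth D_h = A/T = 0.6956/1.943 = 0.3581 m.
Froude number Fr = V/√(g·D_h) = 1.089/√(9.81×0.3581) = 0.581, which is less than 1, so the flow is subcritical.

subcritical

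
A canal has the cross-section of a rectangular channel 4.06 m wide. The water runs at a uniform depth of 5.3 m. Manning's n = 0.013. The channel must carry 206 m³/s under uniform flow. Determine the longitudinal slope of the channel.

Flow area A = b·y = 4.06 × 5.3 = 21.52 m². Wetted perimeter P = b + 2y = 4.06 + 2×5.3 = 14.66 m.
Hydraulic radius R = A/P = 21.52/14.66 = 1.468 m.
From Manning's equation, S = [nQ / (1 A R^(2/3))]² = [0.013 × 206 / (1 × 21.52 × 1.468^(2/3))]² = 0.00929.

S = 0.00929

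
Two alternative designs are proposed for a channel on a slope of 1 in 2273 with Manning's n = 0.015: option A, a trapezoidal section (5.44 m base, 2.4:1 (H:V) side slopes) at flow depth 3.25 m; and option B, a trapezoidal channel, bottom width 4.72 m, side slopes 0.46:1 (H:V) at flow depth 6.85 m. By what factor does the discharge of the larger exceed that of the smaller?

Channel A: With bottom width b = 5.44 m and side slope z = 2.4: A = (b + zy)y = (5.44 + 2.4×3.25)×3.25 = 43.03 m²; P = b + 2y√(1+z²) = 5.44 + 2×3.25×2.6 = 22.34 m. Hydraulic radius R = A/P = 43.03/22.34 = 1.926 m. Q_A = (1/0.015)·43.03·1.926^(2/3)·√0.0004399 = 93.15 m³/s.
Channel B: With bottom width b = 4.72 m and side slope z = 0.46: A = (b + zy)y = (4.72 + 0.46×6.85)×6.85 = 53.92 m²; P = b + 2y√(1+z²) = 4.72 + 2×6.85×1.101 = 19.8 m. Hydraulic radius R = A/P = 53.92/19.8 = 2.723 m. Q_B = (1/0.015)·53.92·2.723^(2/3)·√0.0004399 = 147 m³/s.
The larger discharge is 147 m³/s and the smaller is 93.15 m³/s; the ratio is 1.58.

1.58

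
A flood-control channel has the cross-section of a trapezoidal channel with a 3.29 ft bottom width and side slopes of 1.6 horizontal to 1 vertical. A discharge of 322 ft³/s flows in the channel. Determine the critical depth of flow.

y_c = 3.89 ft

At critical depth, Q² T / (g A³) = 1, i.e. A³/T = Q²/g = 322²/32.2 = 3220.
Trying y = 4.2 ft: A³/T = 4442 — too large.
Trying y = 3.11 ft: A³/T = 1283 — too small.
Trying y = 3.89 ft: A³/T = 3221 — ≈ 3220.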